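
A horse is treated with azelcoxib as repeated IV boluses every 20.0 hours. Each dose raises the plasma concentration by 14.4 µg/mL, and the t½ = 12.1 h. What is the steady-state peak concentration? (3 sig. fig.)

k = ln 2 / 12.1 = 0.05728 h⁻¹
Fraction remaining after one interval: e^(−kτ) = e^(−0.05728 × 20.0) = 0.3180
R = 1 / (1 − 0.3180) = 1.466
Css,max = 14.4 × 1.466 ≈ 21.1 µg/mL

21.1 µg/mL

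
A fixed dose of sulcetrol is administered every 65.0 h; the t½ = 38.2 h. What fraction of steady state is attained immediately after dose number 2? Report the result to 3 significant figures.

k = ln 2 / 38.2 = 0.01815 h⁻¹
f_n = 1 − e^(−nkτ) = 1 − e^(−2 × 0.01815 × 65.0) = 1 − e^(−2.359) = 1 − 0.09453 ≈ 0.905

0.905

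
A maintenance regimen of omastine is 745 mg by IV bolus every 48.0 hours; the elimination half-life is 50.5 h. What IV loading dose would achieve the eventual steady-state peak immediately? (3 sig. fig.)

k = ln 2 / 50.5 = 0.01373 h⁻¹
Accumulation ratio R = 1 / (1 − e^(−kτ)) = 1 / (1 − e^(−0.01373×48.0)) = 1 / (1 − 0.5175) = 2.072
Loading dose = maintenance dose × R = 745 × 2.072 ≈ 1540 mg

1540 mg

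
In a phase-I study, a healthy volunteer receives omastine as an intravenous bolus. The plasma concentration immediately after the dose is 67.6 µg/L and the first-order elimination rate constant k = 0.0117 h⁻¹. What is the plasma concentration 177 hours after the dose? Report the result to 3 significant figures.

C(t) = C₀ e^(−kt) = 67.6 × e^(−0.01170 × 177) = 67.6 × e^(−2.071) = 67.6 × 0.1261 ≈ 8.52 µg/L

8.52 µg/L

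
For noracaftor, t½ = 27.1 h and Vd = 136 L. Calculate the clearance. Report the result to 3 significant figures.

3.48 L/h

k = ln 2 / t½ = ln 2 / 27.1 = 0.02558 h⁻¹
CL = k · V = 0.02558 × 136 ≈ 3.48 L/h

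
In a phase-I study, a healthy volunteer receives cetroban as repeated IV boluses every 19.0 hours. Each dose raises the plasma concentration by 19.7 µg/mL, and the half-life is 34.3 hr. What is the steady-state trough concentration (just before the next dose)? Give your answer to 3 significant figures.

42.1 µg/mL

k = ln 2 / 34.3 = 0.02021 hr⁻¹
Fraction remaining after one interval: e^(−kτ) = e^(−0.02021 × 19.0) = 0.6812
R = 1 / (1 − 0.6812) = 3.136
Css,max = 19.7 × 3.136 = 61.79 µg/mL
Css,min = Css,max × e^(−kτ) = 61.79 × 0.6812 ≈ 42.1 µg/mL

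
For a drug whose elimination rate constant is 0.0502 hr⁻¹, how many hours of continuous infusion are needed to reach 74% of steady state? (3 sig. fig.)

f = 1 − e^(−kt)  ⇒  t = −ln(1 − f) / k
t = −ln(1 − 0.74) / 0.05020 = 1.347 / 0.05020 ≈ 26.8 hours

26.8 hours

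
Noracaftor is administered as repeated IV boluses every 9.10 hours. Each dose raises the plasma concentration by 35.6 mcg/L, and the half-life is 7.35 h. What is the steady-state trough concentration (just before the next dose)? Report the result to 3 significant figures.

26.2 mcg/L

k = ln 2 / 7.35 = 0.09431 h⁻¹
Fraction remaining after one interval: e^(−kτ) = e^(−0.09431 × 9.10) = 0.4239
R = 1 / (1 − 0.4239) = 1.736
Css,max = 35.6 × 1.736 = 61.80 mcg/L
Css,min = Css,max × e^(−kτ) = 61.80 × 0.4239 ≈ 26.2 mcg/L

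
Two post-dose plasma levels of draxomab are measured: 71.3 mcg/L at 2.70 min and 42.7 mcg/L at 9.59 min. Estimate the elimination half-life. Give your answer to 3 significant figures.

9.32 minutes

k = ln(C₁/C₂) / (t₂ − t₁) = ln(71.3/42.7) / (9.59 − 2.70)
  = 0.5127 / 6.890 = 0.07441 min⁻¹
t½ = ln 2 / k = ln 2 / 0.07441 ≈ 9.32 minutes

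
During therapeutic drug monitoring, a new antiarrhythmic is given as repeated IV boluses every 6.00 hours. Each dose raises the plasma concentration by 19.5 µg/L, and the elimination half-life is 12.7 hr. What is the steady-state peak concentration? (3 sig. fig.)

69.8 µg/L

k = ln 2 / 12.7 = 0.05458 hr⁻¹
Fraction remaining after one interval: e^(−kτ) = e^(−0.05458 × 6.00) = 0.7207
R = 1 / (1 − 0.7207) = 3.581
Css,max = 19.5 × 3.581 ≈ 69.8 µg/L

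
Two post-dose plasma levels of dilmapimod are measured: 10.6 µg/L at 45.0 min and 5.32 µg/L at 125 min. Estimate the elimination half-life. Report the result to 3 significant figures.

80.4 minutes

k = ln(C₁/C₂) / (t₂ − t₁) = ln(10.6/5.32) / (125 − 45.0)
  = 0.6894 / 80.00 = 0.008617 min⁻¹
t½ = ln 2 / k = ln 2 / 0.008617 ≈ 80.4 minutes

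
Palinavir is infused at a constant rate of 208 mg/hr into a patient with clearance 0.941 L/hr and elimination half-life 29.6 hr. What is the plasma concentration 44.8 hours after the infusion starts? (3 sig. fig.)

144 mg/L

Css = rate / CL = 208 / 0.941 = 221.0 mg/L
k = ln 2 / 29.6 = 0.02342 hr⁻¹
C(t) = Css (1 − e^(−kt)) = 221.0 × (1 − e^(−1.049)) = 221.0 × 0.6497 ≈ 144 mg/L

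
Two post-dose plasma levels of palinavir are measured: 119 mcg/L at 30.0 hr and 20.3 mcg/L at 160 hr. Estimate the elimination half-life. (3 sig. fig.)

k = ln(C₁/C₂) / (t₂ − t₁) = ln(119/20.3) / (160 − 30.0)
  = 1.769 / 130.0 = 0.01360 hr⁻¹
t½ = ln 2 / k = ln 2 / 0.01360 ≈ 51.0 hours

51.0 hours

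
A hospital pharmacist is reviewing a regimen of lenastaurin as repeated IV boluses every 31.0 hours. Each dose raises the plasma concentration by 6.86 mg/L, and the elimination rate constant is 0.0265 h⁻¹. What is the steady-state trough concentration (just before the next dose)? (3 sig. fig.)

5.39 mg/L

Fraction remaining after one interval: e^(−kτ) = e^(−0.02650 × 31.0) = 0.4398
R = 1 / (1 − 0.4398) = 1.785
Css,max = 6.86 × 1.785 = 12.25 mg/L
Css,min = Css,max × e^(−kτ) = 12.25 × 0.4398 ≈ 5.39 mg/L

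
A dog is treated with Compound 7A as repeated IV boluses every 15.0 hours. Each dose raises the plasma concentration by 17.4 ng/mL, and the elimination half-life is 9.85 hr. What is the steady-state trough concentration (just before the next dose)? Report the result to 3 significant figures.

9.29 ng/mL

k = ln 2 / 9.85 = 0.07037 hr⁻¹
Fraction remaining after one interval: e^(−kτ) = e^(−0.07037 × 15.0) = 0.3480
R = 1 / (1 − 0.3480) = 1.534
Css,max = 17.4 × 1.534 = 26.69 ng/mL
Css,min = Css,max × e^(−kτ) = 26.69 × 0.3480 ≈ 9.29 ng/mL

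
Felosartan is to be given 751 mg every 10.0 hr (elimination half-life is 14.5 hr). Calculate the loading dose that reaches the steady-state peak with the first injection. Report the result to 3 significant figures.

k = ln 2 / 14.5 = 0.04780 hr⁻¹
Accumulation ratio R = 1 / (1 − e^(−kτ)) = 1 / (1 − e^(−0.04780×10.0)) = 1 / (1 − 0.6200) = 2.632
Loading dose = maintenance dose × R = 751 × 2.632 ≈ 1980 mg

1980 mg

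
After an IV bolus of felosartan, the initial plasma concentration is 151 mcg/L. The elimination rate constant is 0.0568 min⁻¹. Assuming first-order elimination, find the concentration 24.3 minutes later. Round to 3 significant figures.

C(t) = C₀ e^(−kt) = 151 × e^(−0.05680 × 24.3) = 151 × e^(−1.380) = 151 × 0.2515 ≈ 38.0 mcg/L

38.0 mcg/L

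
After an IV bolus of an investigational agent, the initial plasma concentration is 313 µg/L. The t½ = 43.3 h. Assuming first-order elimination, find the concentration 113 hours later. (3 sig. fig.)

k = ln 2 / 43.3 = 0.01601 h⁻¹
113 h is 2.610 half-lives, so C = 313 × (1/2)^2.610 = 313 × 0.1638 ≈ 51.3 µg/L

51.3 µg/L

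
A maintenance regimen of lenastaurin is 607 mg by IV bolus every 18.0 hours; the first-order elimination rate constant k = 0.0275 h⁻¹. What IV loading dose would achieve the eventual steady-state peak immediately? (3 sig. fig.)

1550 mg

Accumulation ratio R = 1 / (1 − e^(−kτ)) = 1 / (1 − e^(−0.02750×18.0)) = 1 / (1 − 0.6096) = 2.561
Loading dose = maintenance dose × R = 607 × 2.561 ≈ 1550 mg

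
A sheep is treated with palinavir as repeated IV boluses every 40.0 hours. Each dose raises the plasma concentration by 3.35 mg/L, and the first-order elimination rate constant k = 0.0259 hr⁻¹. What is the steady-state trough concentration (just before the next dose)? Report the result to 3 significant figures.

Fraction remaining after one interval: e^(−kτ) = e^(−0.02590 × 40.0) = 0.3549
R = 1 / (1 − 0.3549) = 1.550
Css,max = 3.35 × 1.550 = 5.193 mg/L
Css,min = Css,max × e^(−kτ) = 5.193 × 0.3549 ≈ 1.84 mg/L

1.84 mg/L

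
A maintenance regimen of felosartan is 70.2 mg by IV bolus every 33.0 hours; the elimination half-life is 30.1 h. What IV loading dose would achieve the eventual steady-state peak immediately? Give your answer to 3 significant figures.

k = ln 2 / 30.1 = 0.02303 h⁻¹
Accumulation ratio R = 1 / (1 − e^(−kτ)) = 1 / (1 − e^(−0.02303×33.0)) = 1 / (1 − 0.4677) = 1.879
Loading dose = maintenance dose × R = 70.2 × 1.879 ≈ 132 mg

132 mg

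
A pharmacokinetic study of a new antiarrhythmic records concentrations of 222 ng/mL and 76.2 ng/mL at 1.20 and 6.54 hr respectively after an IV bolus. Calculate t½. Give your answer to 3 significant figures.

3.46 hours

k = ln(C₁/C₂) / (t₂ − t₁) = ln(222/76.2) / (6.54 − 1.20)
  = 1.069 / 5.340 = 0.2002 hr⁻¹
t½ = ln 2 / k = ln 2 / 0.2002 ≈ 3.46 hours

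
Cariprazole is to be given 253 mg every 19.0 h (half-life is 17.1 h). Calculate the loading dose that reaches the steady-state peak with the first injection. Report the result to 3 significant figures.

k = ln 2 / 17.1 = 0.04053 h⁻¹
Accumulation ratio R = 1 / (1 − e^(−kτ)) = 1 / (1 − e^(−0.04053×19.0)) = 1 / (1 − 0.4629) = 1.862
Loading dose = maintenance dose × R = 253 × 1.862 ≈ 471 mg

471 mg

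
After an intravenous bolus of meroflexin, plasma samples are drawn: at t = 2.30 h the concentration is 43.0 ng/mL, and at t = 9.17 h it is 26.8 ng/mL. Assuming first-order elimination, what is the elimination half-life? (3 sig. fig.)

k = ln(C₁/C₂) / (t₂ − t₁) = ln(43.0/26.8) / (9.17 − 2.30)
  = 0.4728 / 6.870 = 0.06882 h⁻¹
t½ = ln 2 / k = ln 2 / 0.06882 ≈ 10.1 hours

10.1 hours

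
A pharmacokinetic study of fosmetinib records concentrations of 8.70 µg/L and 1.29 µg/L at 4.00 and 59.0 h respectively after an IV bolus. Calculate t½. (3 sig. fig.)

k = ln(C₁/C₂) / (t₂ − t₁) = ln(8.70/1.29) / (59.0 − 4.00)
  = 1.909 / 55.00 = 0.03470 h⁻¹
t½ = ln 2 / k = ln 2 / 0.03470 ≈ 20.0 hours

20.0 hours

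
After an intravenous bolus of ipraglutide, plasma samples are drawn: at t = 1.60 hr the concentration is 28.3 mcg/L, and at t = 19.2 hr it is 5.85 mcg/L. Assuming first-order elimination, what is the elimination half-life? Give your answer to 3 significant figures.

7.74 hours

k = ln(C₁/C₂) / (t₂ − t₁) = ln(28.3/5.85) / (19.2 − 1.60)
  = 1.576 / 17.60 = 0.08957 hr⁻¹
t½ = ln 2 / k = ln 2 / 0.08957 ≈ 7.74 hours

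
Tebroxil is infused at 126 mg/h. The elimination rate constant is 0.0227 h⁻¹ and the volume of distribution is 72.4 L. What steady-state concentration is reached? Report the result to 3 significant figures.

CL = k · V = 0.0227 × 72.4 = 1.643 L/h
Css = rate / CL = 126 / 1.643 ≈ 76.7 µg/mL

76.7 µg/mL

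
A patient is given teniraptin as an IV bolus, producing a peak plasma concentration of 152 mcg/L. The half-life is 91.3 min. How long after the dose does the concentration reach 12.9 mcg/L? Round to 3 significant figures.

k = ln 2 / 91.3 = 0.007592 min⁻¹
C(t) = C₀ e^(−kt)  ⇒  t = ln(C₀/C) / k
t = ln(152/12.9) / 0.007592 = 2.467 / 0.007592 ≈ 325 minutes

325 minutes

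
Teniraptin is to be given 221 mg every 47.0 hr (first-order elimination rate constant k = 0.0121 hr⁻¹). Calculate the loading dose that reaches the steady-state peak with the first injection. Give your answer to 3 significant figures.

510 mg

Accumulation ratio R = 1 / (1 − e^(−kτ)) = 1 / (1 − e^(−0.01210×47.0)) = 1 / (1 − 0.5663) = 2.306
Loading dose = maintenance dose × R = 221 × 2.306 ≈ 510 mg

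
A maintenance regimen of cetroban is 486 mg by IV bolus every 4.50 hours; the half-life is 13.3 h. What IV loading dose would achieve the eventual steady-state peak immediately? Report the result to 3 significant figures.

k = ln 2 / 13.3 = 0.05212 h⁻¹
Accumulation ratio R = 1 / (1 − e^(−kτ)) = 1 / (1 − e^(−0.05212×4.50)) = 1 / (1 − 0.7909) = 4.783
Loading dose = maintenance dose × R = 486 × 4.783 ≈ 2320 mg

2320 mg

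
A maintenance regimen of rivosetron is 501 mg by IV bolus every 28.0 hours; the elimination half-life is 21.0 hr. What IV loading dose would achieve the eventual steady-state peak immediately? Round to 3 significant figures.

k = ln 2 / 21.0 = 0.03301 hr⁻¹
Accumulation ratio R = 1 / (1 − e^(−kτ)) = 1 / (1 − e^(−0.03301×28.0)) = 1 / (1 − 0.3969) = 1.658
Loading dose = maintenance dose × R = 501 × 1.658 ≈ 831 mg

831 mg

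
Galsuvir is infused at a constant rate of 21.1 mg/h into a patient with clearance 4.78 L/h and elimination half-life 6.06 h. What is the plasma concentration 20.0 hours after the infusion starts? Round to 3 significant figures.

3.97 mg/L

Css = rate / CL = 21.1 / 4.78 = 4.414 mg/L
k = ln 2 / 6.06 = 0.1144 h⁻¹
C(t) = Css (1 − e^(−kt)) = 4.414 × (1 − e^(−2.288)) = 4.414 × 0.8985 ≈ 3.97 mg/L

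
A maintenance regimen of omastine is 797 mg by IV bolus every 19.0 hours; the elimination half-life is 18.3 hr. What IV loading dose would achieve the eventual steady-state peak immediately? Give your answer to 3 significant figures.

1550 mg

k = ln 2 / 18.3 = 0.03788 hr⁻¹
Accumulation ratio R = 1 / (1 − e^(−kτ)) = 1 / (1 − e^(−0.03788×19.0)) = 1 / (1 − 0.4869) = 1.949
Loading dose = maintenance dose × R = 797 × 1.949 ≈ 1550 mg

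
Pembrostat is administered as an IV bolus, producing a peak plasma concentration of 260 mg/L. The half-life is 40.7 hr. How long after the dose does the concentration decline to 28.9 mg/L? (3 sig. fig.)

k = ln 2 / 40.7 = 0.01703 hr⁻¹
C(t) = C₀ e^(−kt)  ⇒  t = ln(C₀/C) / k
t = ln(260/28.9) / 0.01703 = 2.197 / 0.01703 ≈ 129 hours

129 hours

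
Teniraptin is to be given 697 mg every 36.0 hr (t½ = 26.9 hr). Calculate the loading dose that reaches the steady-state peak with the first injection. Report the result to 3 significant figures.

1150 mg

k = ln 2 / 26.9 = 0.02577 hr⁻¹
Accumulation ratio R = 1 / (1 − e^(−kτ)) = 1 / (1 − e^(−0.02577×36.0)) = 1 / (1 − 0.3955) = 1.654
Loading dose = maintenance dose × R = 697 × 1.654 ≈ 1150 mg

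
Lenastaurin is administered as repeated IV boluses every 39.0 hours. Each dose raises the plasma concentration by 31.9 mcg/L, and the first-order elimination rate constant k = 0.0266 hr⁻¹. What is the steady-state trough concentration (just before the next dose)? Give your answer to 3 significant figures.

Fraction remaining after one interval: e^(−kτ) = e^(−0.02660 × 39.0) = 0.3544
R = 1 / (1 − 0.3544) = 1.549
Css,max = 31.9 × 1.549 = 49.41 mcg/L
Css,min = Css,max × e^(−kτ) = 49.41 × 0.3544 ≈ 17.5 mcg/L

17.5 mcg/L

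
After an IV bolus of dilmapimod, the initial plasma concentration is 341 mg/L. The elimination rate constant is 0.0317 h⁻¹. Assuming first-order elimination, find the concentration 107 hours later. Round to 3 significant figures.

11.5 mg/L

C(t) = C₀ e^(−kt) = 341 × e^(−0.03170 × 107) = 341 × e^(−3.392) = 341 × 0.03364 ≈ 11.5 mg/L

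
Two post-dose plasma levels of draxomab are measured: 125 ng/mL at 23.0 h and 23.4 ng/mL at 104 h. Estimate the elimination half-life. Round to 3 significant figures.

33.5 hours

k = ln(C₁/C₂) / (t₂ − t₁) = ln(125/23.4) / (104 − 23.0)
  = 1.676 / 81.00 = 0.02069 h⁻¹
t½ = ln 2 / k = ln 2 / 0.02069 ≈ 33.5 hours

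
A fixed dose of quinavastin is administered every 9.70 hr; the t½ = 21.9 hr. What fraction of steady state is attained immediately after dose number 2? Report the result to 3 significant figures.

0.459

k = ln 2 / 21.9 = 0.03165 hr⁻¹
f_n = 1 − e^(−nkτ) = 1 − e^(−2 × 0.03165 × 9.70) = 1 − e^(−0.6140) = 1 − 0.5412 ≈ 0.459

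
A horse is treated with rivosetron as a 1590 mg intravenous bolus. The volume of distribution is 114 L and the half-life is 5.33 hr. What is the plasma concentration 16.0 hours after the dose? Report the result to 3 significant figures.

C₀ = dose / V = 1590 / 114 = 13.95 mg/L
k = ln 2 / 5.33 = 0.1300 hr⁻¹
C(t) = C₀ e^(−kt) = 13.95 × e^(−0.1300 × 16.0) = 13.95 × e^(−2.081) = 13.95 × 0.1248 ≈ 1.74 mg/L

1.74 mg/L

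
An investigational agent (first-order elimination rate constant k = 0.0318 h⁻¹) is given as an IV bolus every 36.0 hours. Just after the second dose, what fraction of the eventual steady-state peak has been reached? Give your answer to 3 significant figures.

f_n = 1 − e^(−nkτ) = 1 − e^(−2 × 0.03180 × 36.0) = 1 − e^(−2.290) = 1 − 0.1013 ≈ 0.899

0.899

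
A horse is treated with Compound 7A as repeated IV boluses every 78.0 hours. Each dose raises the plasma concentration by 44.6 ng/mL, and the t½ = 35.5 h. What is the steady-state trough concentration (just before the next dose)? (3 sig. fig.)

k = ln 2 / 35.5 = 0.01953 h⁻¹
Fraction remaining after one interval: e^(−kτ) = e^(−0.01953 × 78.0) = 0.2181
R = 1 / (1 − 0.2181) = 1.279
Css,max = 44.6 × 1.279 = 57.04 ng/mL
Css,min = Css,max × e^(−kτ) = 57.04 × 0.2181 ≈ 12.4 ng/mL

12.4 ng/mL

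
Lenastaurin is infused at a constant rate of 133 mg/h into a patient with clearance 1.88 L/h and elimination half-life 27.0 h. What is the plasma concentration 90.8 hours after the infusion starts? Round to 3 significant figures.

63.9 µg/mL

Css = rate / CL = 133 / 1.88 = 70.74 µg/mL
k = ln 2 / 27.0 = 0.02567 h⁻¹
C(t) = Css (1 − e^(−kt)) = 70.74 × (1 − e^(−2.331)) = 70.74 × 0.9028 ≈ 63.9 µg/mL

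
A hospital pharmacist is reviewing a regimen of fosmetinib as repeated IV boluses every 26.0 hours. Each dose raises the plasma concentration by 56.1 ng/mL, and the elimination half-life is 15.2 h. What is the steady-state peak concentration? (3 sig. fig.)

k = ln 2 / 15.2 = 0.04560 h⁻¹
Fraction remaining after one interval: e^(−kτ) = e^(−0.04560 × 26.0) = 0.3055
R = 1 / (1 − 0.3055) = 1.440
Css,max = 56.1 × 1.440 ≈ 80.8 ng/mL

80.8 ng/mL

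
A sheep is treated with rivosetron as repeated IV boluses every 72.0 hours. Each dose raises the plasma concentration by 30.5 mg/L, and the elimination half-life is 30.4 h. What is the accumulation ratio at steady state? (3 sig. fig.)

1.24

k = ln 2 / 30.4 = 0.02280 h⁻¹
Fraction remaining after one interval: e^(−kτ) = e^(−0.02280 × 72.0) = 0.1937
R = 1 / (1 − 0.1937) = 1 / 0.8063 ≈ 1.24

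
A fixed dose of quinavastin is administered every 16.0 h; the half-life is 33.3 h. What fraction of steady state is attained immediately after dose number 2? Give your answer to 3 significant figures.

0.486

k = ln 2 / 33.3 = 0.02082 h⁻¹
f_n = 1 − e^(−nkτ) = 1 − e^(−2 × 0.02082 × 16.0) = 1 − e^(−0.6661) = 1 − 0.5137 ≈ 0.486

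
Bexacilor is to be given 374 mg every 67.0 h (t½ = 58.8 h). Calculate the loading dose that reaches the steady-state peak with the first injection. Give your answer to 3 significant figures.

685 mg

k = ln 2 / 58.8 = 0.01179 h⁻¹
Accumulation ratio R = 1 / (1 − e^(−kτ)) = 1 / (1 − e^(−0.01179×67.0)) = 1 / (1 − 0.4539) = 1.831
Loading dose = maintenance dose × R = 374 × 1.831 ≈ 685 mg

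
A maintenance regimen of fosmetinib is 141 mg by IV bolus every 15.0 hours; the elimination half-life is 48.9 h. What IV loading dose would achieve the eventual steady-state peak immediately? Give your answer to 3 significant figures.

k = ln 2 / 48.9 = 0.01417 h⁻¹
Accumulation ratio R = 1 / (1 − e^(−kτ)) = 1 / (1 − e^(−0.01417×15.0)) = 1 / (1 − 0.8085) = 5.221
Loading dose = maintenance dose × R = 141 × 5.221 ≈ 736 mg

736 mg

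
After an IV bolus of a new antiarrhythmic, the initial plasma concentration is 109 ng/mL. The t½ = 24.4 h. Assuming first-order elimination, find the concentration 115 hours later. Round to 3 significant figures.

4.16 ng/mL

k = ln 2 / 24.4 = 0.02841 h⁻¹
115 h is 4.713 half-lives, so C = 109 × (1/2)^4.713 = 109 × 0.03813 ≈ 4.16 ng/mL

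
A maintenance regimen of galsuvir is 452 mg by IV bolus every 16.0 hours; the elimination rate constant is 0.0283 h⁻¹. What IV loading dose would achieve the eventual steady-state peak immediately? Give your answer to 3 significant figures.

1240 mg

Accumulation ratio R = 1 / (1 − e^(−kτ)) = 1 / (1 − e^(−0.02830×16.0)) = 1 / (1 − 0.6358) = 2.746
Loading dose = maintenance dose × R = 452 × 2.746 ≈ 1240 mg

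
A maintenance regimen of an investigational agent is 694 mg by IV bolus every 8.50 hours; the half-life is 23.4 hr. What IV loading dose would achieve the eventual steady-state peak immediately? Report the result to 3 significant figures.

k = ln 2 / 23.4 = 0.02962 hr⁻¹
Accumulation ratio R = 1 / (1 − e^(−kτ)) = 1 / (1 − e^(−0.02962×8.50)) = 1 / (1 − 0.7774) = 4.493
Loading dose = maintenance dose × R = 694 × 4.493 ≈ 3120 mg

3120 mg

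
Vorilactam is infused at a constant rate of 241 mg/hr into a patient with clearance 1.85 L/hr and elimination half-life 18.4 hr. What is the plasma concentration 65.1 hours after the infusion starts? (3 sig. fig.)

119 mg/L

Css = rate / CL = 241 / 1.85 = 130.3 mg/L
k = ln 2 / 18.4 = 0.03767 hr⁻¹
C(t) = Css (1 − e^(−kt)) = 130.3 × (1 − e^(−2.452)) = 130.3 × 0.9139 ≈ 119 mg/L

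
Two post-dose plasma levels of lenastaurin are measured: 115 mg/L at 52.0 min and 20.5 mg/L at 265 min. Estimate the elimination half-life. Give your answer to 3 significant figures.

k = ln(C₁/C₂) / (t₂ − t₁) = ln(115/20.5) / (265 − 52.0)
  = 1.725 / 213.0 = 0.008096 min⁻¹
t½ = ln 2 / k = ln 2 / 0.008096 ≈ 85.6 minutes

85.6 minutes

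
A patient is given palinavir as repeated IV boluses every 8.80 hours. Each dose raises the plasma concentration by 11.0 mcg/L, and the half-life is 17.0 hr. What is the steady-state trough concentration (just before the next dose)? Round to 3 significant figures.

k = ln 2 / 17.0 = 0.04077 hr⁻¹
Fraction remaining after one interval: e^(−kτ) = e^(−0.04077 × 8.80) = 0.6985
R = 1 / (1 − 0.6985) = 3.317
Css,max = 11.0 × 3.317 = 36.49 mcg/L
Css,min = Css,max × e^(−kτ) = 36.49 × 0.6985 ≈ 25.5 mcg/L

25.5 mcg/L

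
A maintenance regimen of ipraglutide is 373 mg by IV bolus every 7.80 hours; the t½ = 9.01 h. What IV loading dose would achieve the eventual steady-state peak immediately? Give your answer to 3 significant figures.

827 mg

k = ln 2 / 9.01 = 0.07693 h⁻¹
Accumulation ratio R = 1 / (1 − e^(−kτ)) = 1 / (1 − e^(−0.07693×7.80)) = 1 / (1 − 0.5488) = 2.216
Loading dose = maintenance dose × R = 373 × 2.216 ≈ 827 mg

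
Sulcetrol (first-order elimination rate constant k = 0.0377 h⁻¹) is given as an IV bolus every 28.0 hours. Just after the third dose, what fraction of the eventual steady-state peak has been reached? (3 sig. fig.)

f_n = 1 − e^(−nkτ) = 1 − e^(−3 × 0.03770 × 28.0) = 1 − e^(−3.167) = 1 − 0.04214 ≈ 0.958

0.958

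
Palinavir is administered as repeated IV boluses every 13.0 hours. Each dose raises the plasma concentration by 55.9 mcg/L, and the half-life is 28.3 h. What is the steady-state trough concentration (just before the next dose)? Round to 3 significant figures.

149 mcg/L

k = ln 2 / 28.3 = 0.02449 h⁻¹
Fraction remaining after one interval: e^(−kτ) = e^(−0.02449 × 13.0) = 0.7273
R = 1 / (1 − 0.7273) = 3.667
Css,max = 55.9 × 3.667 = 205.0 mcg/L
Css,min = Css,max × e^(−kτ) = 205.0 × 0.7273 ≈ 149 mcg/L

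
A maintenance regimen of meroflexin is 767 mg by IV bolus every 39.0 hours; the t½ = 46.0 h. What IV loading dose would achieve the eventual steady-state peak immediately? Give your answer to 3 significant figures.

k = ln 2 / 46.0 = 0.01507 h⁻¹
Accumulation ratio R = 1 / (1 − e^(−kτ)) = 1 / (1 − e^(−0.01507×39.0)) = 1 / (1 − 0.5556) = 2.250
Loading dose = maintenance dose × R = 767 × 2.250 ≈ 1730 mg

1730 mg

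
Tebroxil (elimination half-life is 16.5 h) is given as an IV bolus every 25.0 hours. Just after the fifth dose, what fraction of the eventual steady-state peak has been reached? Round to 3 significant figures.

0.995

k = ln 2 / 16.5 = 0.04201 h⁻¹
f_n = 1 − e^(−nkτ) = 1 − e^(−5 × 0.04201 × 25.0) = 1 − e^(−5.251) = 1 − 0.005242 ≈ 0.995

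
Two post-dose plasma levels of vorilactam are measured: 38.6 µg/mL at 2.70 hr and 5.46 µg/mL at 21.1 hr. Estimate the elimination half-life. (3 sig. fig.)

k = ln(C₁/C₂) / (t₂ − t₁) = ln(38.6/5.46) / (21.1 − 2.70)
  = 1.956 / 18.40 = 0.1063 hr⁻¹
t½ = ln 2 / k = ln 2 / 0.1063 ≈ 6.52 hours

6.52 hours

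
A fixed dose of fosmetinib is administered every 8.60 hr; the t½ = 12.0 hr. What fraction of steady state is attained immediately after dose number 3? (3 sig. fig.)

0.775

k = ln 2 / 12.0 = 0.05776 hr⁻¹
f_n = 1 − e^(−nkτ) = 1 − e^(−3 × 0.05776 × 8.60) = 1 − e^(−1.490) = 1 − 0.2253 ≈ 0.775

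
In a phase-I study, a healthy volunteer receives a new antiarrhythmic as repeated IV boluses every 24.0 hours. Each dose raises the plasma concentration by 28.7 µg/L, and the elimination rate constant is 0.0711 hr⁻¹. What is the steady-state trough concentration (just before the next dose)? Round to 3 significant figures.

6.36 µg/L

Fraction remaining after one interval: e^(−kτ) = e^(−0.07110 × 24.0) = 0.1815
R = 1 / (1 − 0.1815) = 1.222
Css,max = 28.7 × 1.222 = 35.06 µg/L
Css,min = Css,max × e^(−kτ) = 35.06 × 0.1815 ≈ 6.36 µg/L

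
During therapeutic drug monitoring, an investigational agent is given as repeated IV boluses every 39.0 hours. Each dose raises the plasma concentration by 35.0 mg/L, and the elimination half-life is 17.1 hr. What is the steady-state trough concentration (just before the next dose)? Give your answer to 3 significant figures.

k = ln 2 / 17.1 = 0.04053 hr⁻¹
Fraction remaining after one interval: e^(−kτ) = e^(−0.04053 × 39.0) = 0.2058
R = 1 / (1 − 0.2058) = 1.259
Css,max = 35.0 × 1.259 = 44.07 mg/L
Css,min = Css,max × e^(−kτ) = 44.07 × 0.2058 ≈ 9.07 mg/L

9.07 mg/L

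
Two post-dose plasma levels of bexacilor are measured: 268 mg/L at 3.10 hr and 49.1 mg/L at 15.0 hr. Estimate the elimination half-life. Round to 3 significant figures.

k = ln(C₁/C₂) / (t₂ − t₁) = ln(268/49.1) / (15.0 − 3.10)
  = 1.697 / 11.90 = 0.1426 hr⁻¹
t½ = ln 2 / k = ln 2 / 0.1426 ≈ 4.86 hours

4.86 hours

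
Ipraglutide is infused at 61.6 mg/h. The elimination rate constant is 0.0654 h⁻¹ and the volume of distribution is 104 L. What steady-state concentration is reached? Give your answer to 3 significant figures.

CL = k · V = 0.0654 × 104 = 6.802 L/h
Css = rate / CL = 61.6 / 6.802 ≈ 9.06 µg/mL

9.06 µg/mL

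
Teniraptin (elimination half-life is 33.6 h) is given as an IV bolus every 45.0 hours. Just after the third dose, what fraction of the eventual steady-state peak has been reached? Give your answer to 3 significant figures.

0.938

k = ln 2 / 33.6 = 0.02063 h⁻¹
f_n = 1 − e^(−nkτ) = 1 − e^(−3 × 0.02063 × 45.0) = 1 − e^(−2.785) = 1 − 0.06173 ≈ 0.938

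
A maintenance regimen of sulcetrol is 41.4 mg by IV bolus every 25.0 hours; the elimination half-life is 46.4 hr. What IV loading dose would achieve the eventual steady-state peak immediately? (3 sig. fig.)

133 mg

k = ln 2 / 46.4 = 0.01494 hr⁻¹
Accumulation ratio R = 1 / (1 − e^(−kτ)) = 1 / (1 − e^(−0.01494×25.0)) = 1 / (1 − 0.6883) = 3.209
Loading dose = maintenance dose × R = 41.4 × 3.209 ≈ 133 mg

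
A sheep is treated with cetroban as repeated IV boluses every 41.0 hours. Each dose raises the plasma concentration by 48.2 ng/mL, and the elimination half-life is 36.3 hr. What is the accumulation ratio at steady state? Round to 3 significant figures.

k = ln 2 / 36.3 = 0.01909 hr⁻¹
Fraction remaining after one interval: e^(−kτ) = e^(−0.01909 × 41.0) = 0.4571
R = 1 / (1 − 0.4571) = 1 / 0.5429 ≈ 1.84

1.84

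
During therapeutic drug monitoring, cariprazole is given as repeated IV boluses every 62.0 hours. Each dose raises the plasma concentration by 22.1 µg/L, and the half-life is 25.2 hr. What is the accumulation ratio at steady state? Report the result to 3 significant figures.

k = ln 2 / 25.2 = 0.02751 hr⁻¹
Fraction remaining after one interval: e^(−kτ) = e^(−0.02751 × 62.0) = 0.1817
R = 1 / (1 − 0.1817) = 1 / 0.8183 ≈ 1.22

1.22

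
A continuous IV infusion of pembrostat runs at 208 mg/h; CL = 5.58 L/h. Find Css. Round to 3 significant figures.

Css = infusion rate / CL = 208 / 5.58 ≈ 37.3 µg/mL

37.3 µg/mL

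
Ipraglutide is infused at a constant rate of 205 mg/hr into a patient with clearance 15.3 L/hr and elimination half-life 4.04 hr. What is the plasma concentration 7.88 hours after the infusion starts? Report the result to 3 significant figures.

Css = rate / CL = 205 / 15.3 = 13.40 µg/mL
k = ln 2 / 4.04 = 0.1716 hr⁻¹
C(t) = Css (1 − e^(−kt)) = 13.40 × (1 − e^(−1.352)) = 13.40 × 0.7413 ≈ 9.93 µg/mL

9.93 µg/mL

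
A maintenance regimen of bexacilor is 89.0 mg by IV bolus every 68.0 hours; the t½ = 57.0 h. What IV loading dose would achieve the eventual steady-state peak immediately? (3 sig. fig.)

k = ln 2 / 57.0 = 0.01216 h⁻¹
Accumulation ratio R = 1 / (1 − e^(−kτ)) = 1 / (1 − e^(−0.01216×68.0)) = 1 / (1 − 0.4374) = 1.777
Loading dose = maintenance dose × R = 89.0 × 1.777 ≈ 158 mg

158 mg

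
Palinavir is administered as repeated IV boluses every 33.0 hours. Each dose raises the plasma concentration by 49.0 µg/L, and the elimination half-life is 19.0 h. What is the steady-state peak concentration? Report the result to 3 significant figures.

k = ln 2 / 19.0 = 0.03648 h⁻¹
Fraction remaining after one interval: e^(−kτ) = e^(−0.03648 × 33.0) = 0.3000
R = 1 / (1 − 0.3000) = 1.429
Css,max = 49.0 × 1.429 ≈ 70.0 µg/L

70.0 µg/L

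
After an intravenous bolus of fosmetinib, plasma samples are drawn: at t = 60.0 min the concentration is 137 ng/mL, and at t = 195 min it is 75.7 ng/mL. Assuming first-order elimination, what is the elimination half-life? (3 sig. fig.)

158 minutes

k = ln(C₁/C₂) / (t₂ − t₁) = ln(137/75.7) / (195 − 60.0)
  = 0.5932 / 135.0 = 0.004394 min⁻¹
t½ = ln 2 / k = ln 2 / 0.004394 ≈ 158 minutes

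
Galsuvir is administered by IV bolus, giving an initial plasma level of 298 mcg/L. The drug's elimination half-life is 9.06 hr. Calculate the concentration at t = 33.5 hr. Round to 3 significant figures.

k = ln 2 / 9.06 = 0.07651 hr⁻¹
33.5 hr is 3.698 half-lives, so C = 298 × (1/2)^3.698 = 298 × 0.07708 ≈ 23.0 mcg/L

23.0 mcg/L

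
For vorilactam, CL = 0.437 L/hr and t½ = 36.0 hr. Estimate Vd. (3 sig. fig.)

22.7 L

k = ln 2 / t½ = ln 2 / 36.0 = 0.01925 hr⁻¹
V = CL / k = 0.437 / 0.01925 ≈ 22.7 L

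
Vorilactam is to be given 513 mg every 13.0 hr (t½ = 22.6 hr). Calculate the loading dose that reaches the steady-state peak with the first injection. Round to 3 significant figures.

1560 mg

k = ln 2 / 22.6 = 0.03067 hr⁻¹
Accumulation ratio R = 1 / (1 − e^(−kτ)) = 1 / (1 − e^(−0.03067×13.0)) = 1 / (1 − 0.6712) = 3.041
Loading dose = maintenance dose × R = 513 × 3.041 ≈ 1560 mg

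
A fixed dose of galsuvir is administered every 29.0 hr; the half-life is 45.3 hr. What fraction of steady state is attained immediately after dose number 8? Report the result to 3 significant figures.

k = ln 2 / 45.3 = 0.01530 hr⁻¹
f_n = 1 − e^(−nkτ) = 1 − e^(−8 × 0.01530 × 29.0) = 1 − e^(−3.550) = 1 − 0.02873 ≈ 0.971

0.971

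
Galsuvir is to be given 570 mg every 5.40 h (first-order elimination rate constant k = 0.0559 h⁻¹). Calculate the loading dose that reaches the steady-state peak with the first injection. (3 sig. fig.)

2190 mg

Accumulation ratio R = 1 / (1 − e^(−kτ)) = 1 / (1 − e^(−0.05590×5.40)) = 1 / (1 − 0.7394) = 3.838
Loading dose = maintenance dose × R = 570 × 3.838 ≈ 2190 mg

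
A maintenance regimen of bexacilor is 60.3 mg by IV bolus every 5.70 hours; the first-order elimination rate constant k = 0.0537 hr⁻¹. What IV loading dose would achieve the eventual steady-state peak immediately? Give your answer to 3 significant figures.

Accumulation ratio R = 1 / (1 − e^(−kτ)) = 1 / (1 − e^(−0.05370×5.70)) = 1 / (1 − 0.7363) = 3.792
Loading dose = maintenance dose × R = 60.3 × 3.792 ≈ 229 mg

229 mg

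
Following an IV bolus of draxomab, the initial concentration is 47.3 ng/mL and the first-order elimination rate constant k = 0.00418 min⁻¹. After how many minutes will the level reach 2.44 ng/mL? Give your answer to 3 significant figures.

C(t) = C₀ e^(−kt)  ⇒  t = ln(C₀/C) / k
t = ln(47.3/2.44) / 0.004180 = 2.965 / 0.004180 ≈ 709 minutes

709 minutes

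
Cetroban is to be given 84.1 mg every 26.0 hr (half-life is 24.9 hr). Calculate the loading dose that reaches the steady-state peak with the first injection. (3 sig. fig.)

k = ln 2 / 24.9 = 0.02784 hr⁻¹
Accumulation ratio R = 1 / (1 − e^(−kτ)) = 1 / (1 − e^(−0.02784×26.0)) = 1 / (1 − 0.4849) = 1.941
Loading dose = maintenance dose × R = 84.1 × 1.941 ≈ 163 mg

163 mg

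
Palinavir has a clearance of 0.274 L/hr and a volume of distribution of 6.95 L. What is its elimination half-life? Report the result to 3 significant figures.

17.6 hours

k = CL / V = 0.274 / 6.95 = 0.03942 hr⁻¹
t½ = ln 2 / k = ln 2 / 0.03942 ≈ 17.6 hours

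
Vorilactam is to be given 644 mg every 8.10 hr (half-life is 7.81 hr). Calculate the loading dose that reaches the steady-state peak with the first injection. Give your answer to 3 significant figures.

k = ln 2 / 7.81 = 0.08875 hr⁻¹
Accumulation ratio R = 1 / (1 − e^(−kτ)) = 1 / (1 − e^(−0.08875×8.10)) = 1 / (1 − 0.4873) = 1.950
Loading dose = maintenance dose × R = 644 × 1.950 ≈ 1260 mg

1260 mg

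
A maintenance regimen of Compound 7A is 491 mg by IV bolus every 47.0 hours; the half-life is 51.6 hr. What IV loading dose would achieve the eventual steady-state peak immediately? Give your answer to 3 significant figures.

k = ln 2 / 51.6 = 0.01343 hr⁻¹
Accumulation ratio R = 1 / (1 − e^(−kτ)) = 1 / (1 − e^(−0.01343×47.0)) = 1 / (1 − 0.5319) = 2.136
Loading dose = maintenance dose × R = 491 × 2.136 ≈ 1050 mg

1050 mg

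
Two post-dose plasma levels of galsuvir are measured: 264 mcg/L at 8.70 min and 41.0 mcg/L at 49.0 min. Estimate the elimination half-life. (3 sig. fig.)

15.0 minutes

k = ln(C₁/C₂) / (t₂ − t₁) = ln(264/41.0) / (49.0 − 8.70)
  = 1.862 / 40.30 = 0.04621 min⁻¹
t½ = ln 2 / k = ln 2 / 0.04621 ≈ 15.0 minutes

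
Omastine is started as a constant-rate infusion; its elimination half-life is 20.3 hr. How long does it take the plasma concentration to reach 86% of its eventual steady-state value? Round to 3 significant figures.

k = ln 2 / 20.3 = 0.03415 hr⁻¹
f = 1 − e^(−kt)  ⇒  t = −ln(1 − f) / k
t = −ln(1 − 0.86) / 0.03415 = 1.966 / 0.03415 ≈ 57.6 hours

57.6 hours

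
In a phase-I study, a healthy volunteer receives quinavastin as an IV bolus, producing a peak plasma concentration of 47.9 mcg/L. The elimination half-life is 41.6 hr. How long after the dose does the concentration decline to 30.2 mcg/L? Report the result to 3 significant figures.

k = ln 2 / 41.6 = 0.01666 hr⁻¹
C(t) = C₀ e^(−kt)  ⇒  t = ln(C₀/C) / k
t = ln(47.9/30.2) / 0.01666 = 0.4613 / 0.01666 ≈ 27.7 hours

27.7 hours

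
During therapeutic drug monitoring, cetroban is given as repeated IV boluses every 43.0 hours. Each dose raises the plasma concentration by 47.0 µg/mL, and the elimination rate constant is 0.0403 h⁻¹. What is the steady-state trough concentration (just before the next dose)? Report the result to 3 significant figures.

Fraction remaining after one interval: e^(−kτ) = e^(−0.04030 × 43.0) = 0.1768
R = 1 / (1 − 0.1768) = 1.215
Css,max = 47.0 × 1.215 = 57.09 µg/mL
Css,min = Css,max × e^(−kτ) = 57.09 × 0.1768 ≈ 10.1 µg/mL

10.1 µg/mL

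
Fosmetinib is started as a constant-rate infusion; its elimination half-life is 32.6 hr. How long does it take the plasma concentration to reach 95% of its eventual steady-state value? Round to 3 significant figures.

k = ln 2 / 32.6 = 0.02126 hr⁻¹
f = 1 − e^(−kt)  ⇒  t = −ln(1 − f) / k
t = −ln(1 − 0.95) / 0.02126 = 2.996 / 0.02126 ≈ 141 hours

141 hours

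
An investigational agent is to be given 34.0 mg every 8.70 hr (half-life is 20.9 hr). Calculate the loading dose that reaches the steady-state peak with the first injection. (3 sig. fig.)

k = ln 2 / 20.9 = 0.03316 hr⁻¹
Accumulation ratio R = 1 / (1 − e^(−kτ)) = 1 / (1 − e^(−0.03316×8.70)) = 1 / (1 − 0.7494) = 3.990
Loading dose = maintenance dose × R = 34.0 × 3.990 ≈ 136 mg

136 mg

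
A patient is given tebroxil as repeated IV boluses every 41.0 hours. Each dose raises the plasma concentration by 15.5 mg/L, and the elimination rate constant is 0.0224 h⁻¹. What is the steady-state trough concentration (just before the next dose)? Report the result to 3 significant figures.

Fraction remaining after one interval: e^(−kτ) = e^(−0.02240 × 41.0) = 0.3992
R = 1 / (1 − 0.3992) = 1.664
Css,max = 15.5 × 1.664 = 25.80 mg/L
Css,min = Css,max × e^(−kτ) = 25.80 × 0.3992 ≈ 10.3 mg/L

10.3 mg/L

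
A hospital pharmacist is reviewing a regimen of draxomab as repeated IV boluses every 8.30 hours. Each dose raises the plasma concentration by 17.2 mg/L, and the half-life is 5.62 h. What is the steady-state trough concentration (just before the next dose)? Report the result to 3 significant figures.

k = ln 2 / 5.62 = 0.1233 h⁻¹
Fraction remaining after one interval: e^(−kτ) = e^(−0.1233 × 8.30) = 0.3593
R = 1 / (1 − 0.3593) = 1.561
Css,max = 17.2 × 1.561 = 26.84 mg/L
Css,min = Css,max × e^(−kτ) = 26.84 × 0.3593 ≈ 9.64 mg/L

9.64 mg/L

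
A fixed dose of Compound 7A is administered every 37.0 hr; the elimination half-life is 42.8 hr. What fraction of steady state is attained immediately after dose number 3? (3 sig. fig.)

k = ln 2 / 42.8 = 0.01620 hr⁻¹
f_n = 1 − e^(−nkτ) = 1 − e^(−3 × 0.01620 × 37.0) = 1 − e^(−1.798) = 1 − 0.1657 ≈ 0.834

0.834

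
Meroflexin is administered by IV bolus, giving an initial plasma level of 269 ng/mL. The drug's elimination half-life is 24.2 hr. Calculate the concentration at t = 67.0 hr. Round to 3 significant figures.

39.5 ng/mL

k = ln 2 / 24.2 = 0.02864 hr⁻¹
67.0 hr is 2.769 half-lives, so C = 269 × (1/2)^2.769 = 269 × 0.1467 ≈ 39.5 ng/mL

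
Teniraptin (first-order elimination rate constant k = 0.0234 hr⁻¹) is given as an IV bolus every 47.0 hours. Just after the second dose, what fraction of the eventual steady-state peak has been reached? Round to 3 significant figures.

0.889

f_n = 1 − e^(−nkτ) = 1 − e^(−2 × 0.02340 × 47.0) = 1 − e^(−2.200) = 1 − 0.1108 ≈ 0.889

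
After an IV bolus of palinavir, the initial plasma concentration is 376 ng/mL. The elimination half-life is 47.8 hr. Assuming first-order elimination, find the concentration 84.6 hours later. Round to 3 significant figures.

110 ng/mL

k = ln 2 / 47.8 = 0.01450 hr⁻¹
C(t) = C₀ e^(−kt) = 376 × e^(−0.01450 × 84.6) = 376 × e^(−1.227) = 376 × 0.2932 ≈ 110 ng/mL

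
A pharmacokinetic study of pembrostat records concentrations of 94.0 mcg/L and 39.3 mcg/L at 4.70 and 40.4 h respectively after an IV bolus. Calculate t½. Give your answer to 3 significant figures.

k = ln(C₁/C₂) / (t₂ − t₁) = ln(94.0/39.3) / (40.4 − 4.70)
  = 0.8721 / 35.70 = 0.02443 h⁻¹
t½ = ln 2 / k = ln 2 / 0.02443 ≈ 28.4 hours

28.4 hours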